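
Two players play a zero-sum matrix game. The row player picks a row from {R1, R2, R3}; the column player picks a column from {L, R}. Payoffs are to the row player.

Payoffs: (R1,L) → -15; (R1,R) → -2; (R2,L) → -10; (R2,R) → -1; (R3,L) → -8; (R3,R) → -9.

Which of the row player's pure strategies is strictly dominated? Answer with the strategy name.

R1

R2 gives a strictly higher payoff than R1 against every column: -10 > -15, -1 > -2.
So R1 is strictly dominated and the row player never plays it.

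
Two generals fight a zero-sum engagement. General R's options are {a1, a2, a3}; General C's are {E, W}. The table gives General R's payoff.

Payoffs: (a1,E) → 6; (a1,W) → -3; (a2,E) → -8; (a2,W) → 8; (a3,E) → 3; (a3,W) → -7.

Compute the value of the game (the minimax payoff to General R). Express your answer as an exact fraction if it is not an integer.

Row minima: a1 → -3, a2 → -8, a3 → -7; maximin = -3.
Column maxima: E → 6, W → 8; minimax = 6.
-3 ≠ 6, so there is no saddle point; optimal play is mixed.
a3 is strictly dominated by a1, so General R never plays it.
On the remaining 2×2 (a1, a2 vs E, W):
Let General R play a1 with probability p. Expected payoff against E: 6p + (-8)(1−p) = 14p − 8; against W: (-3)p + 8(1−p) = −11p + 8.
Setting these equal: 14p − 8 = −11p + 8 ⇒ 25p = 16 ⇒ p = 16/25, and the value is (14)·(16/25) − 8 = 24/25.
For General C: with q = P(E), equating a1's and a2's payoffs gives 9q − 3 = −16q + 8 ⇒ q = 11/25.

24/25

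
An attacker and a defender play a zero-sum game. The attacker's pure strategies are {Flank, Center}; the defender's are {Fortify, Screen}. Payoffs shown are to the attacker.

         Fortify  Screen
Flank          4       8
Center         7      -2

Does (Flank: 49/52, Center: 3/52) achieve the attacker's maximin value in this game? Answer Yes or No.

No

Against Fortify this mix gives (49/52)·4 + (3/52)·7 = 217/52.
Against Screen this mix gives (49/52)·8 + (3/52)·(-2) = 193/26.
The defender will play Fortify, holding the attacker to 217/52. Shifting weight toward the row that does better against Fortify would raise this floor (the equalizing mix achieves 64/13 against both Fortify and Screen), so the proposed strategy is not optimal.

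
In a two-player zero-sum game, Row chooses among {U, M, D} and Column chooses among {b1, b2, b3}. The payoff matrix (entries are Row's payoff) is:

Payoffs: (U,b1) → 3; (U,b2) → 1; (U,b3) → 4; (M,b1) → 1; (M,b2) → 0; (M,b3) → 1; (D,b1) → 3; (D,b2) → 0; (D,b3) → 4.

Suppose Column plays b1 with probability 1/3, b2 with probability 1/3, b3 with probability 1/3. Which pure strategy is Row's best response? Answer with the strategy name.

U

Expected payoff of U: (1/3)·3 + (1/3)·1 + (1/3)·4 = 8/3.
Expected payoff of M: (1/3)·1 + (1/3)·0 + (1/3)·1 = 2/3.
Expected payoff of D: (1/3)·3 + (1/3)·0 + (1/3)·4 = 7/3.
The largest is 8/3, so Row's best response is U.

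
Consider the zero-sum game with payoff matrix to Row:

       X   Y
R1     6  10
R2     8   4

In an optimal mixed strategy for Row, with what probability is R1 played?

Row minima: R1 → 6, R2 → 4; maximin = 6.
Column maxima: X → 8, Y → 10; minimax = 8.
6 ≠ 8, so there is no saddle point; optimal play is mixed.
Let Row play R1 with probability p. Expected payoff against X: 6p + 8(1−p) = −2p + 8; against Y: 10p + 4(1−p) = 6p + 4.
Setting these equal: −2p + 8 = 6p + 4 ⇒ −8p = -4 ⇒ p = 1/2, and the value is (-2)·(1/2) + 8 = 7.
For Column: with q = P(X), equating R1's and R2's payoffs gives −4q + 10 = 4q + 4 ⇒ q = 3/4.

1/2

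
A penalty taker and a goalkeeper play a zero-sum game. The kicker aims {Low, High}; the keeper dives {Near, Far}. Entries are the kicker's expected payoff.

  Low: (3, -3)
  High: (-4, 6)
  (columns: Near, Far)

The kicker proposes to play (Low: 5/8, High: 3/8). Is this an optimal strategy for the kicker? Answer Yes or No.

Against Near this mix gives (5/8)·3 + (3/8)·(-4) = 3/8.
Against Far this mix gives (5/8)·(-3) + (3/8)·6 = 3/8.
All of the keeper's active replies (Near, Far) yield 3/8, and no column does worse for the kicker. The mix makes the keeper indifferent and guarantees 3/8, so it is optimal.

Yes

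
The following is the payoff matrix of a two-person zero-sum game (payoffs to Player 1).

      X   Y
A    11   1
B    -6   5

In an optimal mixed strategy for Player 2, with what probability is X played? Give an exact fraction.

Row minima: A → 1, B → -6; maximin = 1.
Column maxima: X → 11, Y → 5; minimax = 5.
1 ≠ 5, so there is no saddle point; optimal play is mixed.
Let Player 1 play A with probability p. Expected payoff against X: 11p + (-6)(1−p) = 17p − 6; against Y: 1p + 5(1−p) = −4p + 5.
Setting these equal: 17p − 6 = −4p + 5 ⇒ 21p = 11 ⇒ p = 11/21, and the value is (17)·(11/21) − 6 = 61/21.
For Player 2: with q = P(X), equating A's and B's payoffs gives 10q + 1 = −11q + 5 ⇒ q = 4/21.

4/21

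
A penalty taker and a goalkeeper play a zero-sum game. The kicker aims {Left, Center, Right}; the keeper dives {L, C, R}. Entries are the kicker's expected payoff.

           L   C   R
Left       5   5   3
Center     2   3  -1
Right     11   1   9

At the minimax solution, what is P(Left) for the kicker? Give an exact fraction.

4/5

Row minima: Left → 3, Center → -1, Right → 1; maximin = 3.
Column maxima: L → 11, C → 5, R → 9; minimax = 5.
3 ≠ 5, so there is no saddle point; optimal play is mixed.
Center is strictly dominated by Left, so the kicker never plays it.
L is strictly dominated by R (it gives the kicker strictly more in every row), so the keeper never plays it.
On the remaining 2×2 (Left, Right vs C, R):
Let the kicker play Left with probability p. Expected payoff against C: 5p + 1(1−p) = 4p + 1; against R: 3p + 9(1−p) = −6p + 9.
Setting these equal: 4p + 1 = −6p + 9 ⇒ 10p = 8 ⇒ p = 4/5, and the value is (4)·(4/5) + 1 = 21/5.
For the keeper: with q = P(C), equating Left's and Right's payoffs gives 2q + 3 = −8q + 9 ⇒ q = 3/5.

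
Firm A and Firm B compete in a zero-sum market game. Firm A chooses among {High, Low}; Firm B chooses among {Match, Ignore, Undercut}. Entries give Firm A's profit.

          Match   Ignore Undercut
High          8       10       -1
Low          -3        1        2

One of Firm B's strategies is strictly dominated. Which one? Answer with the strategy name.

Ignore

Match holds Firm A's payoff strictly below Ignore in every row: 8 < 10, -3 < 1.
So Ignore is strictly dominated for Firm B.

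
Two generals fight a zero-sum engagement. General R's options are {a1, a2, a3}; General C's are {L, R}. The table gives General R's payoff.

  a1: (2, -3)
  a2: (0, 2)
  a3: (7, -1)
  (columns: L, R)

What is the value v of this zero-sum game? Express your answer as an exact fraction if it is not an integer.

7/5

Row minima: a1 → -3, a2 → 0, a3 → -1; maximin = 0.
Column maxima: L → 7, R → 2; minimax = 2.
0 ≠ 2, so there is no saddle point; optimal play is mixed.
a1 is strictly dominated by a3, so General R never plays it.
On the remaining 2×2 (a2, a3 vs L, R):
Let General R play a2 with probability p. Expected payoff against L: 0p + 7(1−p) = −7p + 7; against R: 2p + (-1)(1−p) = 3p − 1.
Setting these equal: −7p + 7 = 3p − 1 ⇒ −10p = -8 ⇒ p = 4/5, and the value is (-7)·(4/5) + 7 = 7/5.
For General C: with q = P(L), equating a2's and a3's payoffs gives −2q + 2 = 8q − 1 ⇒ q = 3/10.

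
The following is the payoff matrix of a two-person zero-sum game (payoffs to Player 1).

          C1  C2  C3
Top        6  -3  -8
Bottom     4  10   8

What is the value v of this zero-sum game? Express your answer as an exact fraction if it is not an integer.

Row minima: Top → -8, Bottom → 4; maximin = 4.
Column maxima: C1 → 6, C2 → 10, C3 → 8; minimax = 6.
4 ≠ 6, so there is no saddle point; optimal play is mixed.
C2 is strictly dominated by C3 (it gives Player 1 strictly more in every row), so Player 2 never plays it.
On the remaining 2×2 (Top, Bottom vs C1, C3):
Let Player 1 play Top with probability p. Expected payoff against C1: 6p + 4(1−p) = 2p + 4; against C3: (-8)p + 8(1−p) = −16p + 8.
Setting these equal: 2p + 4 = −16p + 8 ⇒ 18p = 4 ⇒ p = 2/9, and the value is (2)·(2/9) + 4 = 40/9.
For Player 2: with q = P(C1), equating Top's and Bottom's payoffs gives 14q − 8 = −4q + 8 ⇒ q = 8/9.

40/9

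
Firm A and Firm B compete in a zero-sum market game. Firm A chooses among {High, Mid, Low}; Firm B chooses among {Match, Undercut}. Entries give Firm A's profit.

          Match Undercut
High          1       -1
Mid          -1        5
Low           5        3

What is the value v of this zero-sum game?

Row minima: High → -1, Mid → -1, Low → 3; maximin = 3.
Column maxima: Match → 5, Undercut → 5; minimax = 5.
3 ≠ 5, so there is no saddle point; optimal play is mixed.
High is strictly dominated by Low, so Firm A never plays it.
On the remaining 2×2 (Mid, Low vs Match, Undercut):
Let Firm A play Mid with probability p. Expected payoff against Match: (-1)p + 5(1−p) = −6p + 5; against Undercut: 5p + 3(1−p) = 2p + 3.
Setting these equal: −6p + 5 = 2p + 3 ⇒ −8p = -2 ⇒ p = 1/4, and the value is (-6)·(1/4) + 5 = 7/2.
For Firm B: with q = P(Match), equating Mid's and Low's payoffs gives −6q + 5 = 2q + 3 ⇒ q = 1/4.

7/2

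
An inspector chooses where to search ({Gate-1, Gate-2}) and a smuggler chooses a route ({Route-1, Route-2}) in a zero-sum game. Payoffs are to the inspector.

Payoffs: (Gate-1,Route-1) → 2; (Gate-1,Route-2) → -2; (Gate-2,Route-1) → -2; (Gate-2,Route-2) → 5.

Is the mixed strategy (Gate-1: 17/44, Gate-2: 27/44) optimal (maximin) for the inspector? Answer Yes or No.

No

Against Route-1 this mix gives (17/44)·2 + (27/44)·(-2) = -5/11.
Against Route-2 this mix gives (17/44)·(-2) + (27/44)·5 = 101/44.
The smuggler will play Route-1, holding the inspector to -5/11. Shifting weight toward the row that does better against Route-1 would raise this floor (the equalizing mix achieves 6/11 against both Route-1 and Route-2), so the proposed strategy is not optimal.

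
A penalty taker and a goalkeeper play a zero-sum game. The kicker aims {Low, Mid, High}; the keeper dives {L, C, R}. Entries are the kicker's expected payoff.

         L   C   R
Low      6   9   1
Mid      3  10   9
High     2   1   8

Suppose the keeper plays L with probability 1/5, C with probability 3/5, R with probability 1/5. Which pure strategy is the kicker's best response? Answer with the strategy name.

Expected payoff of Low: (1/5)·6 + (3/5)·9 + (1/5)·1 = 34/5.
Expected payoff of Mid: (1/5)·3 + (3/5)·10 + (1/5)·9 = 42/5.
Expected payoff of High: (1/5)·2 + (3/5)·1 + (1/5)·8 = 13/5.
The largest is 42/5, so the kicker's best response is Mid.

Mid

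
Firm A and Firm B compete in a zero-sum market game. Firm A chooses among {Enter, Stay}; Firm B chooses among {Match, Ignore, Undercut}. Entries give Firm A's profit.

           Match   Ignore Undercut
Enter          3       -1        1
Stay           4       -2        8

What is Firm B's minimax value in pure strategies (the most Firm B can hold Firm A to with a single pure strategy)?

-1

Column maxima: Match → 4, Ignore → -1, Undercut → 8.
The smallest of these is -1.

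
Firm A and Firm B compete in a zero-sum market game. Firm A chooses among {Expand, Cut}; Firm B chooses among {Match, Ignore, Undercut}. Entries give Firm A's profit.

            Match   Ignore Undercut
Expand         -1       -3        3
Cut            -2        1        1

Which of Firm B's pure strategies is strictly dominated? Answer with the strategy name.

Undercut

Match holds Firm A's payoff strictly below Undercut in every row: -1 < 3, -2 < 1.
So Undercut is strictly dominated for Firm B.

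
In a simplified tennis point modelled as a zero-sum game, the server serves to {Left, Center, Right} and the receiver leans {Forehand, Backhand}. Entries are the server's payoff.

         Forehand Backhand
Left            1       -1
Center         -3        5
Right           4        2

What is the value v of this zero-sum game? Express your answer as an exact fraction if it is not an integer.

13/5

Row minima: Left → -1, Center → -3, Right → 2; maximin = 2.
Column maxima: Forehand → 4, Backhand → 5; minimax = 4.
2 ≠ 4, so there is no saddle point; optimal play is mixed.
Left is strictly dominated by Right, so the server never plays it.
On the remaining 2×2 (Center, Right vs Forehand, Backhand):
Let the server play Center with probability p. Expected payoff against Forehand: (-3)p + 4(1−p) = −7p + 4; against Backhand: 5p + 2(1−p) = 3p + 2.
Setting these equal: −7p + 4 = 3p + 2 ⇒ −10p = -2 ⇒ p = 1/5, and the value is (-7)·(1/5) + 4 = 13/5.
For the receiver: with q = P(Forehand), equating Center's and Right's payoffs gives −8q + 5 = 2q + 2 ⇒ q = 3/10.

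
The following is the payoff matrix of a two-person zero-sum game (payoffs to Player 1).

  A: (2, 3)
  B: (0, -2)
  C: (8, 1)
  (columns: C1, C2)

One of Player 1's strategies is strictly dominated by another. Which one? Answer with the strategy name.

A gives a strictly higher payoff than B against every column: 2 > 0, 3 > -2.
So B is strictly dominated and Player 1 never plays it.

B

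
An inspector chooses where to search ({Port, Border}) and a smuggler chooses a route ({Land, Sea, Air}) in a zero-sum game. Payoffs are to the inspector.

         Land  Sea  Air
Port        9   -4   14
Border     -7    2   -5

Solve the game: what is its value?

Row minima: Port → -4, Border → -7; maximin = -4.
Column maxima: Land → 9, Sea → 2, Air → 14; minimax = 2.
-4 ≠ 2, so there is no saddle point; optimal play is mixed.
Air is strictly dominated by Land (it gives the inspector strictly more in every row), so the smuggler never plays it.
On the remaining 2×2 (Port, Border vs Land, Sea):
Let the inspector play Port with probability p. Expected payoff against Land: 9p + (-7)(1−p) = 16p − 7; against Sea: (-4)p + 2(1−p) = −6p + 2.
Setting these equal: 16p − 7 = −6p + 2 ⇒ 22p = 9 ⇒ p = 9/22, and the value is (16)·(9/22) − 7 = -5/11.
For the smuggler: with q = P(Land), equating Port's and Border's payoffs gives 13q − 4 = −9q + 2 ⇒ q = 3/11.

-5/11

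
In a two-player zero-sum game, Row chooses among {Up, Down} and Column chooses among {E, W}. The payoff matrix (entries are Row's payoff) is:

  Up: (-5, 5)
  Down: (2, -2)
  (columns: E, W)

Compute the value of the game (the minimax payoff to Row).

0

Row minima: Up → -5, Down → -2; maximin = -2.
Column maxima: E → 2, W → 5; minimax = 2.
-2 ≠ 2, so there is no saddle point; optimal play is mixed.
Let Row play Up with probability p. Expected payoff against E: (-5)p + 2(1−p) = −7p + 2; against W: 5p + (-2)(1−p) = 7p − 2.
Setting these equal: −7p + 2 = 7p − 2 ⇒ −14p = -4 ⇒ p = 2/7, and the value is (-7)·(2/7) + 2 = 0.
For Column: with q = P(E), equating Up's and Down's payoffs gives −10q + 5 = 4q − 2 ⇒ q = 1/2.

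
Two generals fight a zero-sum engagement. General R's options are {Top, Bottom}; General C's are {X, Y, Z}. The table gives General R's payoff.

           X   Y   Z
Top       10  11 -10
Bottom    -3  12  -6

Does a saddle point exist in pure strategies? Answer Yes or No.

Yes

Row minima: Top → -10, Bottom → -6; maximin = -6.
Column maxima: X → 10, Y → 12, Z → -6; minimax = -6.
maximin = minimax = -6, so a saddle point exists.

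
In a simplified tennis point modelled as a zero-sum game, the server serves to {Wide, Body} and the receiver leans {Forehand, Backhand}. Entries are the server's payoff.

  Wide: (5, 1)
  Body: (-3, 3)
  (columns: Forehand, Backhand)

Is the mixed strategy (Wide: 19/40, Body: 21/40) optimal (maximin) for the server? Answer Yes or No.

No

Against Forehand this mix gives (19/40)·5 + (21/40)·(-3) = 4/5.
Against Backhand this mix gives (19/40)·1 + (21/40)·3 = 41/20.
The receiver will play Forehand, holding the server to 4/5. Shifting weight toward the row that does better against Forehand would raise this floor (the equalizing mix achieves 9/5 against both Forehand and Backhand), so the proposed strategy is not optimal.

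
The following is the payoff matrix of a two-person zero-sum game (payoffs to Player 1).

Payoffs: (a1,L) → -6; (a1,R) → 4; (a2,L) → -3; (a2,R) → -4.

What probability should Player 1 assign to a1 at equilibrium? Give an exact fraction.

Row minima: a1 → -6, a2 → -4; maximin = -4.
Column maxima: L → -3, R → 4; minimax = -3.
-4 ≠ -3, so there is no saddle point; optimal play is mixed.
Let Player 1 play a1 with probability p. Expected payoff against L: (-6)p + (-3)(1−p) = −3p − 3; against R: 4p + (-4)(1−p) = 8p − 4.
Setting these equal: −3p − 3 = 8p − 4 ⇒ −11p = -1 ⇒ p = 1/11, and the value is (-3)·(1/11) − 3 = -36/11.
For Player 2: with q = P(L), equating a1's and a2's payoffs gives −10q + 4 = q − 4 ⇒ q = 8/11.

1/11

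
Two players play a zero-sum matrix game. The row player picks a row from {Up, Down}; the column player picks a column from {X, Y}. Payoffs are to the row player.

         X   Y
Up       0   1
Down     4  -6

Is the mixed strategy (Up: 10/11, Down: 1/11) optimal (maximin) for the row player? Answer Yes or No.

Against X this mix gives (10/11)·0 + (1/11)·4 = 4/11.
Against Y this mix gives (10/11)·1 + (1/11)·(-6) = 4/11.
All of the column player's active replies (X, Y) yield 4/11, and no column does worse for the row player. The mix makes the column player indifferent and guarantees 4/11, so it is optimal.

Yes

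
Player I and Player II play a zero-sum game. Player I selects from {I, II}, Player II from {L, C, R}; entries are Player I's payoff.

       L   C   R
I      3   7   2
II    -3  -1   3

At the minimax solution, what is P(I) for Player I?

6/7

Row minima: I → 2, II → -3; maximin = 2.
Column maxima: L → 3, C → 7, R → 3; minimax = 3.
2 ≠ 3, so there is no saddle point; optimal play is mixed.
C is strictly dominated by L (it gives Player I strictly more in every row), so Player II never plays it.
On the remaining 2×2 (I, II vs L, R):
Let Player I play I with probability p. Expected payoff against L: 3p + (-3)(1−p) = 6p − 3; against R: 2p + 3(1−p) = −p + 3.
Setting these equal: 6p − 3 = −p + 3 ⇒ 7p = 6 ⇒ p = 6/7, and the value is (6)·(6/7) − 3 = 15/7.
For Player II: with q = P(L), equating I's and II's payoffs gives q + 2 = −6q + 3 ⇒ q = 1/7.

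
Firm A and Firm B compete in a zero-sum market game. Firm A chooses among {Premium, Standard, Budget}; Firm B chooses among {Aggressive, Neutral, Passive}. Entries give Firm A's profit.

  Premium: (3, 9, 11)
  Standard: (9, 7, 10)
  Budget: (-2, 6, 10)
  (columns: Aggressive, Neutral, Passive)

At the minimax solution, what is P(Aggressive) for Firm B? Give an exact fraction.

Row minima: Premium → 3, Standard → 7, Budget → -2; maximin = 7.
Column maxima: Aggressive → 9, Neutral → 9, Passive → 11; minimax = 9.
7 ≠ 9, so there is no saddle point; optimal play is mixed.
Budget is strictly dominated by Premium, so Firm A never plays it.
Passive is strictly dominated by Aggressive (it gives Firm A strictly more in every row), so Firm B never plays it.
On the remaining 2×2 (Premium, Standard vs Aggressive, Neutral):
Let Firm A play Premium with probability p. Expected payoff against Aggressive: 3p + 9(1−p) = −6p + 9; against Neutral: 9p + 7(1−p) = 2p + 7.
Setting these equal: −6p + 9 = 2p + 7 ⇒ −8p = -2 ⇒ p = 1/4, and the value is (-6)·(1/4) + 9 = 15/2.
For Firm B: with q = P(Aggressive), equating Premium's and Standard's payoffs gives −6q + 9 = 2q + 7 ⇒ q = 1/4.

1/4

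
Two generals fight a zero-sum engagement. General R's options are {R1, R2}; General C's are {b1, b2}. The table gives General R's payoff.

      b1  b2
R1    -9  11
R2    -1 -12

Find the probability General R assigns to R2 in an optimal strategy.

Row minima: R1 → -9, R2 → -12; maximin = -9.
Column maxima: b1 → -1, b2 → 11; minimax = -1.
-9 ≠ -1, so there is no saddle point; optimal play is mixed.
Let General R play R1 with probability p. Expected payoff against b1: (-9)p + (-1)(1−p) = −8p − 1; against b2: 11p + (-12)(1−p) = 23p − 12.
Setting these equal: −8p − 1 = 23p − 12 ⇒ −31p = -11 ⇒ p = 11/31, and the value is (-8)·(11/31) − 1 = -119/31.
For General C: with q = P(b1), equating R1's and R2's payoffs gives −20q + 11 = 11q − 12 ⇒ q = 23/31.

20/31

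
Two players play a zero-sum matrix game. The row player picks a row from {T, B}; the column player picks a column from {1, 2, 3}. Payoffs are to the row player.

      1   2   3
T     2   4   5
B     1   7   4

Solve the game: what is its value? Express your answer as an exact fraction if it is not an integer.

2

Row minima: T → 2, B → 1; maximin = 2.
Column maxima: 1 → 2, 2 → 7, 3 → 5; minimax = 2.
Since maximin = minimax = 2, there is a saddle point and the value is 2.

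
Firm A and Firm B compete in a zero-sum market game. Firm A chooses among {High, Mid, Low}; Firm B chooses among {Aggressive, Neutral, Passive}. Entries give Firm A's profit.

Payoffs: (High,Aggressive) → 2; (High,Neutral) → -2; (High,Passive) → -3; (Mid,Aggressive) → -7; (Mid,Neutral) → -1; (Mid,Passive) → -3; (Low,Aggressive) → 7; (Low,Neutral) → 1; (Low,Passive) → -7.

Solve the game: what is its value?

Row minima: High → -3, Mid → -7, Low → -7; maximin = -3.
Column maxima: Aggressive → 7, Neutral → 1, Passive → -3; minimax = -3.
Since maximin = minimax = -3, there is a saddle point and the value is -3.

-3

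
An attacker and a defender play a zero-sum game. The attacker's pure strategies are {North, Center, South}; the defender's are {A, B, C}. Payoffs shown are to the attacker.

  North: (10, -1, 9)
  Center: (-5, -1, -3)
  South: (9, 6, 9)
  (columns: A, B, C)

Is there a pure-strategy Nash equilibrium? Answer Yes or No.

Yes

Row minima: North → -1, Center → -5, South → 6; maximin = 6.
Column maxima: A → 10, B → 6, C → 9; minimax = 6.
maximin = minimax = 6, so a saddle point exists.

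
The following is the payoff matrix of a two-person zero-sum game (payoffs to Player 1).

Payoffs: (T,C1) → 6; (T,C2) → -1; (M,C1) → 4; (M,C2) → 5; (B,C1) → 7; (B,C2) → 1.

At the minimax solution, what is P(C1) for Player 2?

Row minima: T → -1, M → 4, B → 1; maximin = 4.
Column maxima: C1 → 7, C2 → 5; minimax = 5.
4 ≠ 5, so there is no saddle point; optimal play is mixed.
T is strictly dominated by B, so Player 1 never plays it.
On the remaining 2×2 (M, B vs C1, C2):
Let Player 1 play M with probability p. Expected payoff against C1: 4p + 7(1−p) = −3p + 7; against C2: 5p + 1(1−p) = 4p + 1.
Setting these equal: −3p + 7 = 4p + 1 ⇒ −7p = -6 ⇒ p = 6/7, and the value is (-3)·(6/7) + 7 = 31/7.
For Player 2: with q = P(C1), equating M's and B's payoffs gives −q + 5 = 6q + 1 ⇒ q = 4/7.

4/7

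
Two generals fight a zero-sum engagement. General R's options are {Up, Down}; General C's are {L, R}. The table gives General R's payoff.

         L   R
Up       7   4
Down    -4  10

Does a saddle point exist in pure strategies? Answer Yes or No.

No

Row minima: Up → 4, Down → -4; maximin = 4.
Column maxima: L → 7, R → 10; minimax = 7.
4 ≠ 7, so no pure-strategy equilibrium exists.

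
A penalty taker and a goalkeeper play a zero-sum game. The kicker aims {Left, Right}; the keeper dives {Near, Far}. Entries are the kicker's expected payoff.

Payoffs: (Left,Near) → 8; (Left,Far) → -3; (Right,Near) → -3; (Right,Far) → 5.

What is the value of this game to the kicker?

31/19

Row minima: Left → -3, Right → -3; maximin = -3.
Column maxima: Near → 8, Far → 5; minimax = 5.
-3 ≠ 5, so there is no saddle point; optimal play is mixed.
Let the kicker play Left with probability p. Expected payoff against Near: 8p + (-3)(1−p) = 11p − 3; against Far: (-3)p + 5(1−p) = −8p + 5.
Setting these equal: 11p − 3 = −8p + 5 ⇒ 19p = 8 ⇒ p = 8/19, and the value is (11)·(8/19) − 3 = 31/19.
For the keeper: with q = P(Near), equating Left's and Right's payoffs gives 11q − 3 = −8q + 5 ⇒ q = 8/19.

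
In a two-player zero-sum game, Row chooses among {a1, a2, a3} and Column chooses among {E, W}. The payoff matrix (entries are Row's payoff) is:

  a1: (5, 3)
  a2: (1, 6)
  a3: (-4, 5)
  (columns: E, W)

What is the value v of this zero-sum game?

27/7

Row minima: a1 → 3, a2 → 1, a3 → -4; maximin = 3.
Column maxima: E → 5, W → 6; minimax = 5.
3 ≠ 5, so there is no saddle point; optimal play is mixed.
a3 is strictly dominated by a2, so Row never plays it.
On the remaining 2×2 (a1, a2 vs E, W):
Let Row play a1 with probability p. Expected payoff against E: 5p + 1(1−p) = 4p + 1; against W: 3p + 6(1−p) = −3p + 6.
Setting these equal: 4p + 1 = −3p + 6 ⇒ 7p = 5 ⇒ p = 5/7, and the value is (4)·(5/7) + 1 = 27/7.
For Column: with q = P(E), equating a1's and a2's payoffs gives 2q + 3 = −5q + 6 ⇒ q = 3/7.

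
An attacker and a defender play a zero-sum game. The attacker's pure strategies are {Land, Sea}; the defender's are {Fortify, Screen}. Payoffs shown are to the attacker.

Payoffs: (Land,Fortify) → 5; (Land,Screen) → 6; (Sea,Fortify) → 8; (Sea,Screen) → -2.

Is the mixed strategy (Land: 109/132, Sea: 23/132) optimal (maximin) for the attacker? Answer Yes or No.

Against Fortify this mix gives (109/132)·5 + (23/132)·8 = 243/44.
Against Screen this mix gives (109/132)·6 + (23/132)·(-2) = 152/33.
The defender will play Screen, holding the attacker to 152/33. Shifting weight toward the row that does better against Screen would raise this floor (the equalizing mix achieves 58/11 against both Screen and Fortify), so the proposed strategy is not optimal.

No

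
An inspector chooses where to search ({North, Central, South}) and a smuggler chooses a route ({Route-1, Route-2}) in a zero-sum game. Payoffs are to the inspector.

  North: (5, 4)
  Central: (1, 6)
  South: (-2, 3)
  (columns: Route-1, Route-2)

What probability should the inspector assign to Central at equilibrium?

Row minima: North → 4, Central → 1, South → -2; maximin = 4.
Column maxima: Route-1 → 5, Route-2 → 6; minimax = 5.
4 ≠ 5, so there is no saddle point; optimal play is mixed.
South is strictly dominated by North, so the inspector never plays it.
On the remaining 2×2 (North, Central vs Route-1, Route-2):
Let the inspector play North with probability p. Expected payoff against Route-1: 5p + 1(1−p) = 4p + 1; against Route-2: 4p + 6(1−p) = −2p + 6.
Setting these equal: 4p + 1 = −2p + 6 ⇒ 6p = 5 ⇒ p = 5/6, and the value is (4)·(5/6) + 1 = 13/3.
For the smuggler: with q = P(Route-1), equating North's and Central's payoffs gives q + 4 = −5q + 6 ⇒ q = 1/3.

1/6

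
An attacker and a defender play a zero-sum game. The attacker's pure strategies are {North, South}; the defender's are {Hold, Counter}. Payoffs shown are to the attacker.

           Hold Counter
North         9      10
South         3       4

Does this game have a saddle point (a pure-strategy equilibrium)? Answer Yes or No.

Yes

Row minima: North → 9, South → 3; maximin = 9.
Column maxima: Hold → 9, Counter → 10; minimax = 9.
maximin = minimax = 9, so a saddle point exists.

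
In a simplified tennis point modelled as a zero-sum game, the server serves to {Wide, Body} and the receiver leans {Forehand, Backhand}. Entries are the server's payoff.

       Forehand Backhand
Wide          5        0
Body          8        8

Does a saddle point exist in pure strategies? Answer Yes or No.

Yes

Row minima: Wide → 0, Body → 8; maximin = 8.
Column maxima: Forehand → 8, Backhand → 8; minimax = 8.
maximin = minimax = 8, so a saddle point exists.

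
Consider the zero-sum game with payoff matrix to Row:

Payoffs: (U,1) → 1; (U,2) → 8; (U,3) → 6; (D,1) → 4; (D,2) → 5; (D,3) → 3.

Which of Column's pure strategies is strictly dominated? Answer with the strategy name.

2

1 holds Row's payoff strictly below 2 in every row: 1 < 8, 4 < 5.
So 2 is strictly dominated for Column.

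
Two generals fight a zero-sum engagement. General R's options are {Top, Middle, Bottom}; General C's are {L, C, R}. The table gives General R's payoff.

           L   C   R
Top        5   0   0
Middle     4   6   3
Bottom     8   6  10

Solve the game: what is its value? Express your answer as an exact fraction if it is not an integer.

Row minima: Top → 0, Middle → 3, Bottom → 6; maximin = 6.
Column maxima: L → 8, C → 6, R → 10; minimax = 6.
Since maximin = minimax = 6, there is a saddle point and the value is 6.

6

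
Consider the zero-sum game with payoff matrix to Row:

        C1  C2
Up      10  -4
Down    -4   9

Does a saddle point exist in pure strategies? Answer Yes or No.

Row minima: Up → -4, Down → -4; maximin = -4.
Column maxima: C1 → 10, C2 → 9; minimax = 9.
-4 ≠ 9, so no pure-strategy equilibrium exists.

No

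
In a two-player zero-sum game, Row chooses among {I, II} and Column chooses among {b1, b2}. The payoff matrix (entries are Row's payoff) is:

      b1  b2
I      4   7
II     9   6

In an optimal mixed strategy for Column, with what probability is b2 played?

Row minima: I → 4, II → 6; maximin = 6.
Column maxima: b1 → 9, b2 → 7; minimax = 7.
6 ≠ 7, so there is no saddle point; optimal play is mixed.
Let Row play I with probability p. Expected payoff against b1: 4p + 9(1−p) = −5p + 9; against b2: 7p + 6(1−p) = p + 6.
Setting these equal: −5p + 9 = p + 6 ⇒ −6p = -3 ⇒ p = 1/2, and the value is (-5)·(1/2) + 9 = 13/2.
For Column: with q = P(b1), equating I's and II's payoffs gives −3q + 7 = 3q + 6 ⇒ q = 1/6.

5/6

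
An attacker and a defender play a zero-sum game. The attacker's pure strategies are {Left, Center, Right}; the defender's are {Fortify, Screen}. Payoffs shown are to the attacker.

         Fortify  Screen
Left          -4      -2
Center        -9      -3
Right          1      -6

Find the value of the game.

Row minima: Left → -4, Center → -9, Right → -6; maximin = -4.
Column maxima: Fortify → 1, Screen → -2; minimax = -2.
-4 ≠ -2, so there is no saddle point; optimal play is mixed.
Center is strictly dominated by Left, so the attacker never plays it.
On the remaining 2×2 (Left, Right vs Fortify, Screen):
Let the attacker play Left with probability p. Expected payoff against Fortify: (-4)p + 1(1−p) = −5p + 1; against Screen: (-2)p + (-6)(1−p) = 4p − 6.
Setting these equal: −5p + 1 = 4p − 6 ⇒ −9p = -7 ⇒ p = 7/9, and the value is (-5)·(7/9) + 1 = -26/9.
For the defender: with q = P(Fortify), equating Left's and Right's payoffs gives −2q − 2 = 7q − 6 ⇒ q = 4/9.

-26/9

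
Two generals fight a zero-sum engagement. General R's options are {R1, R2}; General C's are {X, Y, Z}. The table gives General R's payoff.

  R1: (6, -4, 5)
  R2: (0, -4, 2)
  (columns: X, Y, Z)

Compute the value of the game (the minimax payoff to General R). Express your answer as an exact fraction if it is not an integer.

Row minima: R1 → -4, R2 → -4; maximin = -4.
Column maxima: X → 6, Y → -4, Z → 5; minimax = -4.
Since maximin = minimax = -4, there is a saddle point and the value is -4.

-4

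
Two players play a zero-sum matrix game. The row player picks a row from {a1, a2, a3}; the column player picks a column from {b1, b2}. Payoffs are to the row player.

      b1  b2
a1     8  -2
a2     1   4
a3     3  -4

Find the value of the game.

Row minima: a1 → -2, a2 → 1, a3 → -4; maximin = 1.
Column maxima: b1 → 8, b2 → 4; minimax = 4.
1 ≠ 4, so there is no saddle point; optimal play is mixed.
a3 is strictly dominated by a1, so the row player never plays it.
On the remaining 2×2 (a1, a2 vs b1, b2):
Let the row player play a1 with probability p. Expected payoff against b1: 8p + 1(1−p) = 7p + 1; against b2: (-2)p + 4(1−p) = −6p + 4.
Setting these equal: 7p + 1 = −6p + 4 ⇒ 13p = 3 ⇒ p = 3/13, and the value is (7)·(3/13) + 1 = 34/13.
For the column player: with q = P(b1), equating a1's and a2's payoffs gives 10q − 2 = −3q + 4 ⇒ q = 6/13.

34/13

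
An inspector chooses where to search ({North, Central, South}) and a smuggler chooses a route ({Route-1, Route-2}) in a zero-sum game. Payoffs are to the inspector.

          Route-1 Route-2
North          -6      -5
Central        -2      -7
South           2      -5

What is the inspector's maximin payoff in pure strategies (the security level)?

Row minima: North → -6, Central → -7, South → -5.
The best of these is -5.

-5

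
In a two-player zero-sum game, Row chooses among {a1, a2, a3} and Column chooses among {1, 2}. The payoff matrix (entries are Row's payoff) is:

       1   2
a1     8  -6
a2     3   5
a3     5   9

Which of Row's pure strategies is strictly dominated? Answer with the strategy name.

a3 gives a strictly higher payoff than a2 against every column: 5 > 3, 9 > 5.
So a2 is strictly dominated and Row never plays it.

a2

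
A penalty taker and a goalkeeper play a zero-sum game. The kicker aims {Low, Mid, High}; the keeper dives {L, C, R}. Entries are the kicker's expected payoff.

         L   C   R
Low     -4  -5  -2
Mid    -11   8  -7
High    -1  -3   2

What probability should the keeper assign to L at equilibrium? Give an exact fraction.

11/21

Row minima: Low → -5, Mid → -11, High → -3; maximin = -3.
Column maxima: L → -1, C → 8, R → 2; minimax = -1.
-3 ≠ -1, so there is no saddle point; optimal play is mixed.
Low is strictly dominated by High, so the kicker never plays it.
R is strictly dominated by L (it gives the kicker strictly more in every row), so the keeper never plays it.
On the remaining 2×2 (Mid, High vs L, C):
Let the kicker play Mid with probability p. Expected payoff against L: (-11)p + (-1)(1−p) = −10p − 1; against C: 8p + (-3)(1−p) = 11p − 3.
Setting these equal: −10p − 1 = 11p − 3 ⇒ −21p = -2 ⇒ p = 2/21, and the value is (-10)·(2/21) − 1 = -41/21.
For the keeper: with q = P(L), equating Mid's and High's payoffs gives −19q + 8 = 2q − 3 ⇒ q = 11/21.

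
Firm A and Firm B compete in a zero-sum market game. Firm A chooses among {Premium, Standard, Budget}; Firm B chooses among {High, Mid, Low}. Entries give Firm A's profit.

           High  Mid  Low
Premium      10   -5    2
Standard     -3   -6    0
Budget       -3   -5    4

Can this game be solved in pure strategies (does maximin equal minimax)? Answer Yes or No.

Yes

Row minima: Premium → -5, Standard → -6, Budget → -5; maximin = -5.
Column maxima: High → 10, Mid → -5, Low → 4; minimax = -5.
maximin = minimax = -5, so a saddle point exists.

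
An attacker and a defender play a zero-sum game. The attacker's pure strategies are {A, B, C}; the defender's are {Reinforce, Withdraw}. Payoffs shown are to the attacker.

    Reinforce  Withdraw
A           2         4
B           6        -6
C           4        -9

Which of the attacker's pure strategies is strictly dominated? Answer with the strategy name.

B gives a strictly higher payoff than C against every column: 6 > 4, -6 > -9.
So C is strictly dominated and the attacker never plays it.

C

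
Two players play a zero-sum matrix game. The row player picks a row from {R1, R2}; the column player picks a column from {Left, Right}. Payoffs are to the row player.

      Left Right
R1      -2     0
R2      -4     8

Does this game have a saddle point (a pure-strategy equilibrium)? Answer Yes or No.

Yes

Row minima: R1 → -2, R2 → -4; maximin = -2.
Column maxima: Left → -2, Right → 8; minimax = -2.
maximin = minimax = -2, so a saddle point exists.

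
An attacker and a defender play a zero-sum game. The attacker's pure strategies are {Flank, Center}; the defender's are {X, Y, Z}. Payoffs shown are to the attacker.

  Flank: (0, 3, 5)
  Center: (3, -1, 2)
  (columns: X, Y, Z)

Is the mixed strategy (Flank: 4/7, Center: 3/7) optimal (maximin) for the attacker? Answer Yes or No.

Against X this mix gives (4/7)·0 + (3/7)·3 = 9/7.
Against Y this mix gives (4/7)·3 + (3/7)·(-1) = 9/7.
Against Z this mix gives (4/7)·5 + (3/7)·2 = 26/7.
All of the defender's active replies (X, Y) yield 9/7, and no column does worse for the attacker. The mix makes the defender indifferent and guarantees 9/7, so it is optimal.

Yes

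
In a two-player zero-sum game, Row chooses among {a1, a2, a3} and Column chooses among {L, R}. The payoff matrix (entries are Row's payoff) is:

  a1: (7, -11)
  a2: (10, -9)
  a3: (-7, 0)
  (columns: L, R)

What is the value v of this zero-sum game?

Row minima: a1 → -11, a2 → -9, a3 → -7; maximin = -7.
Column maxima: L → 10, R → 0; minimax = 0.
-7 ≠ 0, so there is no saddle point; optimal play is mixed.
a1 is strictly dominated by a2, so Row never plays it.
On the remaining 2×2 (a2, a3 vs L, R):
Let Row play a2 with probability p. Expected payoff against L: 10p + (-7)(1−p) = 17p − 7; against R: (-9)p + 0(1−p) = −9p.
Setting these equal: 17p − 7 = −9p ⇒ 26p = 7 ⇒ p = 7/26, and the value is (17)·(7/26) − 7 = -63/26.
For Column: with q = P(L), equating a2's and a3's payoffs gives 19q − 9 = −7q ⇒ q = 9/26.

-63/26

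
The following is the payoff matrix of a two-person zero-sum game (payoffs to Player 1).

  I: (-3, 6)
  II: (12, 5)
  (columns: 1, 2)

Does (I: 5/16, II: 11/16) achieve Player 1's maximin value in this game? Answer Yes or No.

No

Against 1 this mix gives (5/16)·(-3) + (11/16)·12 = 117/16.
Against 2 this mix gives (5/16)·6 + (11/16)·5 = 85/16.
Player 2 will play 2, holding Player 1 to 85/16. Shifting weight toward the row that does better against 2 would raise this floor (the equalizing mix achieves 87/16 against both 2 and 1), so the proposed strategy is not optimal.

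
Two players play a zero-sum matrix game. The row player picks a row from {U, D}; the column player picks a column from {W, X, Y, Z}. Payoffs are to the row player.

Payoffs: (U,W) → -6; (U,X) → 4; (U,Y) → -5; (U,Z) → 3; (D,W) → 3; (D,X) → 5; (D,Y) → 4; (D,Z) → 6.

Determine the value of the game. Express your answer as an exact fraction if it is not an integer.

3

Row minima: U → -6, D → 3; maximin = 3.
Column maxima: W → 3, X → 5, Y → 4, Z → 6; minimax = 3.
Since maximin = minimax = 3, there is a saddle point and the value is 3.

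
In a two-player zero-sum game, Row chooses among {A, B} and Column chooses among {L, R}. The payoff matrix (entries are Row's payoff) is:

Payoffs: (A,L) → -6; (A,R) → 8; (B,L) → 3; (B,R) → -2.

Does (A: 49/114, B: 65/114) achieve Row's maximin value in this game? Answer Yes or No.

No

Against L this mix gives (49/114)·(-6) + (65/114)·3 = -33/38.
Against R this mix gives (49/114)·8 + (65/114)·(-2) = 131/57.
Column will play L, holding Row to -33/38. Shifting weight toward the row that does better against L would raise this floor (the equalizing mix achieves 12/19 against both L and R), so the proposed strategy is not optimal.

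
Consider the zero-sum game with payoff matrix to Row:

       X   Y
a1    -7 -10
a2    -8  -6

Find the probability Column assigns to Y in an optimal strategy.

Row minima: a1 → -10, a2 → -8; maximin = -8.
Column maxima: X → -7, Y → -6; minimax = -7.
-8 ≠ -7, so there is no saddle point; optimal play is mixed.
Let Row play a1 with probability p. Expected payoff against X: (-7)p + (-8)(1−p) = p − 8; against Y: (-10)p + (-6)(1−p) = −4p − 6.
Setting these equal: p − 8 = −4p − 6 ⇒ 5p = 2 ⇒ p = 2/5, and the value is (1)·(2/5) − 8 = -38/5.
For Column: with q = P(X), equating a1's and a2's payoffs gives 3q − 10 = −2q − 6 ⇒ q = 4/5.

1/5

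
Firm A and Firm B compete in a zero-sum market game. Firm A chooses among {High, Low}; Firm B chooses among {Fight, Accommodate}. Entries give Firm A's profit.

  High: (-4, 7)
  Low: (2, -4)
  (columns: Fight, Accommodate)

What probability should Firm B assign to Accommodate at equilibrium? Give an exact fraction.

Row minima: High → -4, Low → -4; maximin = -4.
Column maxima: Fight → 2, Accommodate → 7; minimax = 2.
-4 ≠ 2, so there is no saddle point; optimal play is mixed.
Let Firm A play High with probability p. Expected payoff against Fight: (-4)p + 2(1−p) = −6p + 2; against Accommodate: 7p + (-4)(1−p) = 11p − 4.
Setting these equal: −6p + 2 = 11p − 4 ⇒ −17p = -6 ⇒ p = 6/17, and the value is (-6)·(6/17) + 2 = -2/17.
For Firm B: with q = P(Fight), equating High's and Low's payoffs gives −11q + 7 = 6q − 4 ⇒ q = 11/17.

6/17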